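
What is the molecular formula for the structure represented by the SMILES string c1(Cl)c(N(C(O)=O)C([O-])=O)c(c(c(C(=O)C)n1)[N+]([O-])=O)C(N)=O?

Heavy atoms from the SMILES: 10 C, 1 Cl, 4 N, 8 O.
Implicit hydrogens by atom environment:
  5 × C (aromatic): no H
  5 × O: no H
  4 × C: no H
  2 × O (charge -1): no H
  1 × C: 3 H
  1 × Cl: no H
  1 × N: 2 H
  1 × N (aromatic): no H
  1 × N (charge +1): no H
  1 × N: no H
  1 × O: 1 H
  Total hydrogens = 6.
Net charge -1.
Molecular formula: C10H6ClN4O8-

C10H6ClN4O8-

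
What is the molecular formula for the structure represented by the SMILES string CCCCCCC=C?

Heavy atoms from the SMILES: 8 C.
Implicit hydrogens by atom environment:
  6 × C: 2 H each → 12
  1 × C: 3 H
  1 × C: 1 H
  Total hydrogens = 16.
Molecular formula: C8H16

C8H16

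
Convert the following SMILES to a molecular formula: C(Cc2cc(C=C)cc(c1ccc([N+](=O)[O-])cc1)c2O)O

Heavy atoms from the SMILES: 16 C, 1 N, 4 O.
Implicit hydrogens by atom environment:
  6 × C (aromatic): 1 H each → 6
  6 × C (aromatic): no H
  3 × C: 2 H each → 6
  2 × O: 1 H each → 2
  1 × C: 1 H
  1 × N (charge +1): no H
  1 × O: no H
  1 × O (charge -1): no H
  Total hydrogens = 15.
Molecular formula: C16H15NO4

C16H15NO4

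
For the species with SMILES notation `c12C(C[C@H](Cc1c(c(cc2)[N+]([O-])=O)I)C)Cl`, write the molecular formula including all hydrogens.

C11H11ClINO2

Heavy atoms from the SMILES: 11 C, 1 Cl, 1 I, 1 N, 2 O.
Implicit hydrogens by atom environment:
  4 × C (aromatic): no H
  2 × C: 2 H each → 4
  2 × C (aromatic): 1 H each → 2
  2 × C: 1 H each → 2
  1 × C: 3 H
  1 × Cl: no H
  1 × I: no H
  1 × N (charge +1): no H
  1 × O: no H
  1 × O (charge -1): no H
  Total hydrogens = 11.
Molecular formula: C11H11ClINO2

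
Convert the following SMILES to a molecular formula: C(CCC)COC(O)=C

Heavy atoms from the SMILES: 7 C, 2 O.
Implicit hydrogens by atom environment:
  5 × C: 2 H each → 10
  1 × C: 3 H
  1 × C: no H
  1 × O: 1 H
  1 × O: no H
  Total hydrogens = 14.
Molecular formula: C7H14O2

C7H14O2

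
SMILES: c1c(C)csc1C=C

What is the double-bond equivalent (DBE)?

Molecular formula from the SMILES: C7H8S.
DoU = (2C + 2 + N − H − X)/2 = (2·7 + 2 + 0 − 8 − 0)/2 = 8/2 = 4.
(Structurally: 1 ring(s) + 3 π bond(s) = 4.)

4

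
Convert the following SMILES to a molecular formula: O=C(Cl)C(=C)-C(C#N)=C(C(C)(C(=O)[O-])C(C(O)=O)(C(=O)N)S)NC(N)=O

C13H12ClN4O7S-

Heavy atoms from the SMILES: 13 C, 1 Cl, 4 N, 7 O, 1 S.
Implicit hydrogens by atom environment:
  11 × C: no H
  5 × O: no H
  2 × N: 2 H each → 4
  1 × C: 3 H
  1 × C: 2 H
  1 × Cl: no H
  1 × N: 1 H
  1 × N: no H
  1 × O: 1 H
  1 × O (charge -1): no H
  1 × S: 1 H
  Total hydrogens = 12.
Net charge -1.
Molecular formula: C13H12ClN4O7S-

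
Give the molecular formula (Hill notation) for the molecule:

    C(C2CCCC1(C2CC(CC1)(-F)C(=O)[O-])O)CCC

C15H24FO3-

Heavy atoms from the SMILES: 15 C, 1 F, 3 O.
Implicit hydrogens by atom environment:
  9 × C: 2 H each → 18
  3 × C: no H
  2 × C: 1 H each → 2
  1 × C: 3 H
  1 × F: no H
  1 × O: 1 H
  1 × O: no H
  1 × O (charge -1): no H
  Total hydrogens = 24.
Net charge -1.
Molecular formula: C15H24FO3-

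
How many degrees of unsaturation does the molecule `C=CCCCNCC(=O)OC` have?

Molecular formula from the SMILES: C8H15NO2.
DoU = (2C + 2 + N − H − X)/2 = (2·8 + 2 + 1 − 15 − 0)/2 = 4/2 = 2.
(Structurally: 0 ring(s) + 2 π bond(s) = 2.)

2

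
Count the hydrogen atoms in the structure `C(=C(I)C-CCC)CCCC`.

Hydrogens are implicit in SMILES; fill each atom to its normal valence:
  6 × C: 2 H each → 12
  2 × C: 3 H each → 6
  1 × C: 1 H
  1 × C: no H
  1 × I: no H
  Total hydrogens = 19.

19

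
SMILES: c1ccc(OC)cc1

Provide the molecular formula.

C7H8O

Heavy atoms from the SMILES: 7 C, 1 O.
Implicit hydrogens by atom environment:
  5 × C (aromatic): 1 H each → 5
  1 × C: 3 H
  1 × C (aromatic): no H
  1 × O: no H
  Total hydrogens = 8.
Molecular formula: C7H8O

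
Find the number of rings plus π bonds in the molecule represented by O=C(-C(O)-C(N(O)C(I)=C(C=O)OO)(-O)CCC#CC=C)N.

Molecular formula from the SMILES: C12H15IN2O7.
DoU = (2C + 2 + N − H − X)/2 = (2·12 + 2 + 2 − 15 − 1)/2 = 12/2 = 6.
(Structurally: 0 ring(s) + 6 π bond(s) = 6.)

6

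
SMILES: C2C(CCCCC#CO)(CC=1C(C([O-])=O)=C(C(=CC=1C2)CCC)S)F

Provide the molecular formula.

Heavy atoms from the SMILES: 20 C, 1 F, 3 O, 1 S.
Implicit hydrogens by atom environment:
  9 × C: 2 H each → 18
  5 × C (aromatic): no H
  4 × C: no H
  1 × C: 3 H
  1 × C (aromatic): 1 H
  1 × F: no H
  1 × O: 1 H
  1 × O: no H
  1 × O (charge -1): no H
  1 × S: 1 H
  Total hydrogens = 24.
Net charge -1.
Molecular formula: C20H24FO3S-

C20H24FO3S-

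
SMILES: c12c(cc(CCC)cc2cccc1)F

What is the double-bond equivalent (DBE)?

Molecular formula from the SMILES: C13H13F.
DoU = (2C + 2 + N − H − X)/2 = (2·13 + 2 + 0 − 13 − 1)/2 = 14/2 = 7.
(Structurally: 2 ring(s) + 5 π bond(s) = 7.)

7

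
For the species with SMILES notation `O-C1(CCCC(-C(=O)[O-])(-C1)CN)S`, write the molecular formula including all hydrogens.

Heavy atoms from the SMILES: 8 C, 1 N, 3 O, 1 S.
Implicit hydrogens by atom environment:
  5 × C: 2 H each → 10
  3 × C: no H
  1 × N: 2 H
  1 × O: 1 H
  1 × O: no H
  1 × O (charge -1): no H
  1 × S: 1 H
  Total hydrogens = 14.
Net charge -1.
Molecular formula: C8H14NO3S-

C8H14NO3S-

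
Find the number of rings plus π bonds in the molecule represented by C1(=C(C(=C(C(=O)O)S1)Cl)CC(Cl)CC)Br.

Molecular formula from the SMILES: C9H9BrCl2O2S.
DoU = (2C + 2 + N − H − X)/2 = (2·9 + 2 + 0 − 9 − 3)/2 = 8/2 = 4.
(Structurally: 1 ring(s) + 3 π bond(s) = 4.)

4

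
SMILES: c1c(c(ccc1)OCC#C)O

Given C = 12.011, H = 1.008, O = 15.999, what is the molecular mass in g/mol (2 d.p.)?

148.16

Molecular formula: C9H8O2.
M = 9×12.011 + 8×1.008 + 2×15.999 = 148.16 g/mol.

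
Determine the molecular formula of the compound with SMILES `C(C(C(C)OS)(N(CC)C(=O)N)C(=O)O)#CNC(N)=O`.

Heavy atoms from the SMILES: 10 C, 4 N, 5 O, 1 S.
Implicit hydrogens by atom environment:
  6 × C: no H
  4 × O: no H
  2 × C: 3 H each → 6
  2 × N: 2 H each → 4
  1 × C: 2 H
  1 × C: 1 H
  1 × N: 1 H
  1 × N: no H
  1 × O: 1 H
  1 × S: 1 H
  Total hydrogens = 16.
Molecular formula: C10H16N4O5S

C10H16N4O5S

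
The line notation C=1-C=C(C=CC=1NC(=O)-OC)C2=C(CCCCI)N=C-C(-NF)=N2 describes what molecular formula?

C16H18FIN4O2

Heavy atoms from the SMILES: 16 C, 1 F, 1 I, 4 N, 2 O.
Implicit hydrogens by atom environment:
  5 × C (aromatic): 1 H each → 5
  5 × C (aromatic): no H
  4 × C: 2 H each → 8
  2 × N: 1 H each → 2
  2 × N (aromatic): no H
  2 × O: no H
  1 × C: 3 H
  1 × C: no H
  1 × F: no H
  1 × I: no H
  Total hydrogens = 18.
Molecular formula: C16H18FIN4O2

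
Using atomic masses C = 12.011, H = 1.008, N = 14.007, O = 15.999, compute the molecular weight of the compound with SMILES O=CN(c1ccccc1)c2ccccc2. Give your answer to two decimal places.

Molecular formula: C13H11NO.
M = 13×12.011 + 11×1.008 + 1×14.007 + 1×15.999 = 197.24 g/mol.

197.24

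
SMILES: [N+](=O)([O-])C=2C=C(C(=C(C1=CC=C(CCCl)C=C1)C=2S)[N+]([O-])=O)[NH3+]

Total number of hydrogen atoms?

Hydrogens are implicit in SMILES; fill each atom to its normal valence:
  7 × C (aromatic): no H
  5 × C (aromatic): 1 H each → 5
  2 × C: 2 H each → 4
  2 × N (charge +1): no H
  2 × O: no H
  2 × O (charge -1): no H
  1 × Cl: no H
  1 × N (charge +1): 3 H
  1 × S: 1 H
  Total hydrogens = 13.

13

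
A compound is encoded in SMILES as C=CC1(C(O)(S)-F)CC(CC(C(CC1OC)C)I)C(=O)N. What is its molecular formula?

C14H23FINO3S

Heavy atoms from the SMILES: 14 C, 1 F, 1 I, 1 N, 3 O, 1 S.
Implicit hydrogens by atom environment:
  5 × C: 1 H each → 5
  4 × C: 2 H each → 8
  3 × C: no H
  2 × C: 3 H each → 6
  2 × O: no H
  1 × F: no H
  1 × I: no H
  1 × N: 2 H
  1 × O: 1 H
  1 × S: 1 H
  Total hydrogens = 23.
Molecular formula: C14H23FINO3S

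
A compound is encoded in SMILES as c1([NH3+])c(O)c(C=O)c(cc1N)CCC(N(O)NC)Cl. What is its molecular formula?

C11H18ClN4O3+

Heavy atoms from the SMILES: 11 C, 1 Cl, 4 N, 3 O.
Implicit hydrogens by atom environment:
  5 × C (aromatic): no H
  2 × C: 2 H each → 4
  2 × C: 1 H each → 2
  2 × O: 1 H each → 2
  1 × C: 3 H
  1 × C (aromatic): 1 H
  1 × Cl: no H
  1 × N (charge +1): 3 H
  1 × N: 2 H
  1 × N: 1 H
  1 × N: no H
  1 × O: no H
  Total hydrogens = 18.
Net charge +1.
Molecular formula: C11H18ClN4O3+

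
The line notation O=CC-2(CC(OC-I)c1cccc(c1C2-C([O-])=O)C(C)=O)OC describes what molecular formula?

C16H16IO6-

Heavy atoms from the SMILES: 16 C, 1 I, 6 O.
Implicit hydrogens by atom environment:
  5 × O: no H
  3 × C (aromatic): 1 H each → 3
  3 × C: 1 H each → 3
  3 × C (aromatic): no H
  3 × C: no H
  2 × C: 3 H each → 6
  2 × C: 2 H each → 4
  1 × I: no H
  1 × O (charge -1): no H
  Total hydrogens = 16.
Net charge -1.
Molecular formula: C16H16IO6-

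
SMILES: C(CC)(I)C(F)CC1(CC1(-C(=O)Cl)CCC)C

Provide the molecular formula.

C13H21ClFIO

Heavy atoms from the SMILES: 13 C, 1 Cl, 1 F, 1 I, 1 O.
Implicit hydrogens by atom environment:
  5 × C: 2 H each → 10
  3 × C: 3 H each → 9
  3 × C: no H
  2 × C: 1 H each → 2
  1 × Cl: no H
  1 × F: no H
  1 × I: no H
  1 × O: no H
  Total hydrogens = 21.
Molecular formula: C13H21ClFIO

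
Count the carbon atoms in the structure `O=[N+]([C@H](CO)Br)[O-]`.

2

The symbol for carbon appears 2 times in the SMILES.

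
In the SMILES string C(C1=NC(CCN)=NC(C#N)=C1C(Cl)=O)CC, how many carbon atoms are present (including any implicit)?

11

The symbol for carbon appears 11 times in the SMILES. (Cl is a single chlorine, not C + l.)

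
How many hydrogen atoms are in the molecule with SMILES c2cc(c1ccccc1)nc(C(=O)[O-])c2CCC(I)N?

14

Hydrogens are implicit in SMILES; fill each atom to its normal valence:
  7 × C (aromatic): 1 H each → 7
  4 × C (aromatic): no H
  2 × C: 2 H each → 4
  1 × C: 1 H
  1 × C: no H
  1 × I: no H
  1 × N: 2 H
  1 × N (aromatic): no H
  1 × O: no H
  1 × O (charge -1): no H
  Total hydrogens = 14.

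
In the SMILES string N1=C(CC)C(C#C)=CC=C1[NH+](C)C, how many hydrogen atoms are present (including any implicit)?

15

Hydrogens are implicit in SMILES; fill each atom to its normal valence:
  3 × C: 3 H each → 9
  3 × C (aromatic): no H
  2 × C (aromatic): 1 H each → 2
  1 × C: 2 H
  1 × C: 1 H
  1 × C: no H
  1 × N (charge +1): 1 H
  1 × N (aromatic): no H
  Total hydrogens = 15.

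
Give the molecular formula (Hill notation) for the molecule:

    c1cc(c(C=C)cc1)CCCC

C12H16

Heavy atoms from the SMILES: 12 C.
Implicit hydrogens by atom environment:
  4 × C: 2 H each → 8
  4 × C (aromatic): 1 H each → 4
  2 × C (aromatic): no H
  1 × C: 3 H
  1 × C: 1 H
  Total hydrogens = 16.
Molecular formula: C12H16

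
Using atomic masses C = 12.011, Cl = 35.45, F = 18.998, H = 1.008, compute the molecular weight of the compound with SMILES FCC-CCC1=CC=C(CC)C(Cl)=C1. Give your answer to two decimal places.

214.71

Molecular formula: C12H16ClF.
M = 12×12.011 + 1×35.45 + 1×18.998 + 16×1.008 = 214.71 g/mol.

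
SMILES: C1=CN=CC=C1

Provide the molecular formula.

Heavy atoms from the SMILES: 5 C, 1 N.
Implicit hydrogens by atom environment:
  5 × C (aromatic): 1 H each → 5
  1 × N (aromatic): no H
  Total hydrogens = 5.
Molecular formula: C5H5N

C5H5N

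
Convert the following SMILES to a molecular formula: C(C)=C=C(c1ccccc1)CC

Heavy atoms from the SMILES: 12 C.
Implicit hydrogens by atom environment:
  5 × C (aromatic): 1 H each → 5
  2 × C: 3 H each → 6
  2 × C: no H
  1 × C: 2 H
  1 × C: 1 H
  1 × C (aromatic): no H
  Total hydrogens = 14.
Molecular formula: C12H14

C12H14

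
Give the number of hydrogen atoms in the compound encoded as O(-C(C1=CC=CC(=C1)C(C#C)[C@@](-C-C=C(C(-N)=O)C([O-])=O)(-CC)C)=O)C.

Hydrogens are implicit in SMILES; fill each atom to its normal valence:
  6 × C: no H
  4 × C (aromatic): 1 H each → 4
  4 × O: no H
  3 × C: 3 H each → 9
  3 × C: 1 H each → 3
  2 × C: 2 H each → 4
  2 × C (aromatic): no H
  1 × N: 2 H
  1 × O (charge -1): no H
  Total hydrogens = 22.

22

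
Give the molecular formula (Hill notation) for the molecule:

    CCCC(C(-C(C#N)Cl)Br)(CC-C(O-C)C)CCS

C14H25BrClNOS

Heavy atoms from the SMILES: 1 Br, 14 C, 1 Cl, 1 N, 1 O, 1 S.
Implicit hydrogens by atom environment:
  6 × C: 2 H each → 12
  3 × C: 3 H each → 9
  3 × C: 1 H each → 3
  2 × C: no H
  1 × Br: no H
  1 × Cl: no H
  1 × N: no H
  1 × O: no H
  1 × S: 1 H
  Total hydrogens = 25.
Molecular formula: C14H25BrClNOS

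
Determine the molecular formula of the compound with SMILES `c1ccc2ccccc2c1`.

C10H8

Heavy atoms from the SMILES: 10 C.
Implicit hydrogens by atom environment:
  8 × C (aromatic): 1 H each → 8
  2 × C (aromatic): no H
  Total hydrogens = 8.
Molecular formula: C10H8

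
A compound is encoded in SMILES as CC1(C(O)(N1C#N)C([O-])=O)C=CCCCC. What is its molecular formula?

Heavy atoms from the SMILES: 11 C, 2 N, 3 O.
Implicit hydrogens by atom environment:
  4 × C: no H
  3 × C: 2 H each → 6
  2 × C: 3 H each → 6
  2 × C: 1 H each → 2
  2 × N: no H
  1 × O: 1 H
  1 × O: no H
  1 × O (charge -1): no H
  Total hydrogens = 15.
Net charge -1.
Molecular formula: C11H15N2O3-

C11H15N2O3-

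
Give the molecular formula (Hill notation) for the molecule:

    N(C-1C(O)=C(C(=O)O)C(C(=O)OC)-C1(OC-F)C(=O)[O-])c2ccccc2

C16H15FNO8-

Heavy atoms from the SMILES: 16 C, 1 F, 1 N, 8 O.
Implicit hydrogens by atom environment:
  6 × C: no H
  5 × C (aromatic): 1 H each → 5
  5 × O: no H
  2 × C: 1 H each → 2
  2 × O: 1 H each → 2
  1 × C: 3 H
  1 × C: 2 H
  1 × C (aromatic): no H
  1 × F: no H
  1 × N: 1 H
  1 × O (charge -1): no H
  Total hydrogens = 15.
Net charge -1.
Molecular formula: C16H15FNO8-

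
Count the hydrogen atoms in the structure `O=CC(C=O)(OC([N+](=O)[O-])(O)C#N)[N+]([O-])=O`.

3

Hydrogens are implicit in SMILES; fill each atom to its normal valence:
  5 × O: no H
  3 × C: no H
  2 × C: 1 H each → 2
  2 × N (charge +1): no H
  2 × O (charge -1): no H
  1 × N: no H
  1 × O: 1 H
  Total hydrogens = 3.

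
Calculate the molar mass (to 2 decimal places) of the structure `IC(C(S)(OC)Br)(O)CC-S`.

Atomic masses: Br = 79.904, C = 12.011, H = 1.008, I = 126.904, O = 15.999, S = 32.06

Molecular formula: C5H10BrIO2S2.
M = 1×79.904 + 5×12.011 + 10×1.008 + 1×126.904 + 2×15.999 + 2×32.06 = 373.06 g/mol.

373.06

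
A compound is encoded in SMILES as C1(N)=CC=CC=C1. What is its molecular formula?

C6H7N

Heavy atoms from the SMILES: 6 C, 1 N.
Implicit hydrogens by atom environment:
  5 × C (aromatic): 1 H each → 5
  1 × C (aromatic): no H
  1 × N: 2 H
  Total hydrogens = 7.
Molecular formula: C6H7N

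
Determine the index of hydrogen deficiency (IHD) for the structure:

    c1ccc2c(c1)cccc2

Molecular formula from the SMILES: C10H8.
DoU = (2C + 2 + N − H − X)/2 = (2·10 + 2 + 0 − 8 − 0)/2 = 14/2 = 7.
(Structurally: 2 ring(s) + 5 π bond(s) = 7.)

7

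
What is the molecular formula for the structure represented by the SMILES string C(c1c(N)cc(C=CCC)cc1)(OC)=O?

Heavy atoms from the SMILES: 12 C, 1 N, 2 O.
Implicit hydrogens by atom environment:
  3 × C (aromatic): 1 H each → 3
  3 × C (aromatic): no H
  2 × C: 3 H each → 6
  2 × C: 1 H each → 2
  2 × O: no H
  1 × C: 2 H
  1 × C: no H
  1 × N: 2 H
  Total hydrogens = 15.
Molecular formula: C12H15NO2

C12H15NO2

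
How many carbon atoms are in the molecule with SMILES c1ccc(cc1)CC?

The symbol for carbon appears 8 times in the SMILES. Lowercase c denotes aromatic carbon and counts toward C.

8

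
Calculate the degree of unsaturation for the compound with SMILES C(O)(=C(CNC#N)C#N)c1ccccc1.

Molecular formula from the SMILES: C11H9N3O.
DoU = (2C + 2 + N − H − X)/2 = (2·11 + 2 + 3 − 9 − 0)/2 = 18/2 = 9.
(Structurally: 1 ring(s) + 8 π bond(s) = 9.)

9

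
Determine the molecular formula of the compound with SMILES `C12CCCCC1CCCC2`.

Heavy atoms from the SMILES: 10 C.
Implicit hydrogens by atom environment:
  8 × C: 2 H each → 16
  2 × C: 1 H each → 2
  Total hydrogens = 18.
Molecular formula: C10H18

C10H18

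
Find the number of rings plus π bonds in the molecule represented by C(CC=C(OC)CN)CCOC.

1

Molecular formula from the SMILES: C9H19NO2.
DoU = (2C + 2 + N − H − X)/2 = (2·9 + 2 + 1 − 19 − 0)/2 = 2/2 = 1.
(Structurally: 0 ring(s) + 1 π bond(s) = 1.)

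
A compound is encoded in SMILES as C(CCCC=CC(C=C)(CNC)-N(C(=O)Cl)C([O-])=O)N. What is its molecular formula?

Heavy atoms from the SMILES: 13 C, 1 Cl, 3 N, 3 O.
Implicit hydrogens by atom environment:
  6 × C: 2 H each → 12
  3 × C: 1 H each → 3
  3 × C: no H
  2 × O: no H
  1 × C: 3 H
  1 × Cl: no H
  1 × N: 2 H
  1 × N: 1 H
  1 × N: no H
  1 × O (charge -1): no H
  Total hydrogens = 21.
Net charge -1.
Molecular formula: C13H21ClN3O3-

C13H21ClN3O3-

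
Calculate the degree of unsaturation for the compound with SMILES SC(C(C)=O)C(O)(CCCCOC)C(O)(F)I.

Molecular formula from the SMILES: C10H18FIO4S.
DoU = (2C + 2 + N − H − X)/2 = (2·10 + 2 + 0 − 18 − 2)/2 = 2/2 = 1.
(Structurally: 0 ring(s) + 1 π bond(s) = 1.)

1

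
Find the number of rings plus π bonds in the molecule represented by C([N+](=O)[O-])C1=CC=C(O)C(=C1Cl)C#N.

Molecular formula from the SMILES: C8H5ClN2O3.
DoU = (2C + 2 + N − H − X)/2 = (2·8 + 2 + 2 − 5 − 1)/2 = 14/2 = 7.
(Structurally: 1 ring(s) + 6 π bond(s) = 7.)

7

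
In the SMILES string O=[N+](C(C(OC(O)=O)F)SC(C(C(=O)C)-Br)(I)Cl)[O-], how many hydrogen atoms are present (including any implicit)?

7

Hydrogens are implicit in SMILES; fill each atom to its normal valence:
  4 × O: no H
  3 × C: 1 H each → 3
  3 × C: no H
  1 × Br: no H
  1 × C: 3 H
  1 × Cl: no H
  1 × F: no H
  1 × I: no H
  1 × N (charge +1): no H
  1 × O: 1 H
  1 × O (charge -1): no H
  1 × S: no H
  Total hydrogens = 7.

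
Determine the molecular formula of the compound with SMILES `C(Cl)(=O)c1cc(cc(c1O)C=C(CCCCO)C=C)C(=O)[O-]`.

C16H16ClO5-

Heavy atoms from the SMILES: 16 C, 1 Cl, 5 O.
Implicit hydrogens by atom environment:
  5 × C: 2 H each → 10
  4 × C (aromatic): no H
  3 × C: no H
  2 × C (aromatic): 1 H each → 2
  2 × C: 1 H each → 2
  2 × O: 1 H each → 2
  2 × O: no H
  1 × Cl: no H
  1 × O (charge -1): no H
  Total hydrogens = 16.
Net charge -1.
Molecular formula: C16H16ClO5-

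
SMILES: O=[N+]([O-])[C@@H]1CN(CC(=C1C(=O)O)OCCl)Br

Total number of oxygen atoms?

5

The symbol for oxygen appears 5 times in the SMILES.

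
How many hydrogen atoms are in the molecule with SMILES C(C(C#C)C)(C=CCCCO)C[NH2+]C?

22

Hydrogens are implicit in SMILES; fill each atom to its normal valence:
  5 × C: 1 H each → 5
  4 × C: 2 H each → 8
  2 × C: 3 H each → 6
  1 × C: no H
  1 × N (charge +1): 2 H
  1 × O: 1 H
  Total hydrogens = 22.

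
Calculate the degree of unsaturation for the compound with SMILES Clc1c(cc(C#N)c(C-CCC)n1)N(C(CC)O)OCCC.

6

Molecular formula from the SMILES: C16H24ClN3O2.
DoU = (2C + 2 + N − H − X)/2 = (2·16 + 2 + 3 − 24 − 1)/2 = 12/2 = 6.
(Structurally: 1 ring(s) + 5 π bond(s) = 6.)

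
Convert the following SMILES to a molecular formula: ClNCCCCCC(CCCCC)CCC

Heavy atoms from the SMILES: 14 C, 1 Cl, 1 N.
Implicit hydrogens by atom environment:
  11 × C: 2 H each → 22
  2 × C: 3 H each → 6
  1 × C: 1 H
  1 × Cl: no H
  1 × N: 1 H
  Total hydrogens = 30.
Molecular formula: C14H30ClN

C14H30ClN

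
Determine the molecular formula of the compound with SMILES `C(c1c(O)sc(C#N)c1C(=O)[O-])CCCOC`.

Heavy atoms from the SMILES: 11 C, 1 N, 4 O, 1 S.
Implicit hydrogens by atom environment:
  4 × C: 2 H each → 8
  4 × C (aromatic): no H
  2 × C: no H
  2 × O: no H
  1 × C: 3 H
  1 × N: no H
  1 × O: 1 H
  1 × O (charge -1): no H
  1 × S (aromatic): no H
  Total hydrogens = 12.
Net charge -1.
Molecular formula: C11H12NO4S-

C11H12NO4S-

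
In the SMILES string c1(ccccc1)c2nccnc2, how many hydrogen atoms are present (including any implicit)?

Hydrogens are implicit in SMILES; fill each atom to its normal valence:
  8 × C (aromatic): 1 H each → 8
  2 × C (aromatic): no H
  2 × N (aromatic): no H
  Total hydrogens = 8.

8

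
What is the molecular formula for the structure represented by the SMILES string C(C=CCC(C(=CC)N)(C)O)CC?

C11H21NO

Heavy atoms from the SMILES: 11 C, 1 N, 1 O.
Implicit hydrogens by atom environment:
  3 × C: 3 H each → 9
  3 × C: 2 H each → 6
  3 × C: 1 H each → 3
  2 × C: no H
  1 × N: 2 H
  1 × O: 1 H
  Total hydrogens = 21.
Molecular formula: C11H21NO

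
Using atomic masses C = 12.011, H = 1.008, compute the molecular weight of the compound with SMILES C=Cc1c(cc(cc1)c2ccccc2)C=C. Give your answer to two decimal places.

Molecular formula: C16H14.
M = 16×12.011 + 14×1.008 = 206.29 g/mol.

206.29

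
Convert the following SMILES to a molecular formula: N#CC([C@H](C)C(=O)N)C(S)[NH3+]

C6H12N3OS+

Heavy atoms from the SMILES: 6 C, 3 N, 1 O, 1 S.
Implicit hydrogens by atom environment:
  3 × C: 1 H each → 3
  2 × C: no H
  1 × C: 3 H
  1 × N (charge +1): 3 H
  1 × N: 2 H
  1 × N: no H
  1 × O: no H
  1 × S: 1 H
  Total hydrogens = 12.
Net charge +1.
Molecular formula: C6H12N3OS+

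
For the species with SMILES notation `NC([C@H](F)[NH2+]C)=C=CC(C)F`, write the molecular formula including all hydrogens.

C7H13F2N2+

Heavy atoms from the SMILES: 7 C, 2 F, 2 N.
Implicit hydrogens by atom environment:
  3 × C: 1 H each → 3
  2 × C: 3 H each → 6
  2 × C: no H
  2 × F: no H
  1 × N: 2 H
  1 × N (charge +1): 2 H
  Total hydrogens = 13.
Net charge +1.
Molecular formula: C7H13F2N2+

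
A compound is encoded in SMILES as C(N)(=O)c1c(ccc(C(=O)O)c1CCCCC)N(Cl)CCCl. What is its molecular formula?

Heavy atoms from the SMILES: 15 C, 2 Cl, 2 N, 3 O.
Implicit hydrogens by atom environment:
  6 × C: 2 H each → 12
  4 × C (aromatic): no H
  2 × C (aromatic): 1 H each → 2
  2 × C: no H
  2 × Cl: no H
  2 × O: no H
  1 × C: 3 H
  1 × N: 2 H
  1 × N: no H
  1 × O: 1 H
  Total hydrogens = 20.
Molecular formula: C15H20Cl2N2O3

C15H20Cl2N2O3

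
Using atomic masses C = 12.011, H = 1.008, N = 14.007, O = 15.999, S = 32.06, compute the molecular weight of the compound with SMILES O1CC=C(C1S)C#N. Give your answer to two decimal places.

127.16

Molecular formula: C5H5NOS.
M = 5×12.011 + 5×1.008 + 1×14.007 + 1×15.999 + 1×32.06 = 127.16 g/mol.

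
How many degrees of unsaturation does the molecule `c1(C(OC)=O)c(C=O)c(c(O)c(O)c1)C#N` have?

Molecular formula from the SMILES: C10H7NO5.
DoU = (2C + 2 + N − H − X)/2 = (2·10 + 2 + 1 − 7 − 0)/2 = 16/2 = 8.
(Structurally: 1 ring(s) + 7 π bond(s) = 8.)

8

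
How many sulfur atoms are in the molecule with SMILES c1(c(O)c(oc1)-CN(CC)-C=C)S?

The symbol for sulfur appears 1 time in the SMILES.

1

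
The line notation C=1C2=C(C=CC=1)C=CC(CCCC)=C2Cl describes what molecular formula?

C14H15Cl

Heavy atoms from the SMILES: 14 C, 1 Cl.
Implicit hydrogens by atom environment:
  6 × C (aromatic): 1 H each → 6
  4 × C (aromatic): no H
  3 × C: 2 H each → 6
  1 × C: 3 H
  1 × Cl: no H
  Total hydrogens = 15.
Molecular formula: C14H15Cl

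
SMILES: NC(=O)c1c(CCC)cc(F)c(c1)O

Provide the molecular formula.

Heavy atoms from the SMILES: 10 C, 1 F, 1 N, 2 O.
Implicit hydrogens by atom environment:
  4 × C (aromatic): no H
  2 × C: 2 H each → 4
  2 × C (aromatic): 1 H each → 2
  1 × C: 3 H
  1 × C: no H
  1 × F: no H
  1 × N: 2 H
  1 × O: 1 H
  1 × O: no H
  Total hydrogens = 12.
Molecular formula: C10H12FNO2

C10H12FNO2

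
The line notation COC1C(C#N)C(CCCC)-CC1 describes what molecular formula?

C11H19NO

Heavy atoms from the SMILES: 11 C, 1 N, 1 O.
Implicit hydrogens by atom environment:
  5 × C: 2 H each → 10
  3 × C: 1 H each → 3
  2 × C: 3 H each → 6
  1 × C: no H
  1 × N: no H
  1 × O: no H
  Total hydrogens = 19.
Molecular formula: C11H19NO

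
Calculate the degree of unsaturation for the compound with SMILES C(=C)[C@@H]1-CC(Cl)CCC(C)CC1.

Molecular formula from the SMILES: C11H19Cl.
DoU = (2C + 2 + N − H − X)/2 = (2·11 + 2 + 0 − 19 − 1)/2 = 4/2 = 2.
(Structurally: 1 ring(s) + 1 π bond(s) = 2.)

2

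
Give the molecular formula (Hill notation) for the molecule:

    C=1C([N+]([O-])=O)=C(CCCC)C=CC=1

C10H13NO2

Heavy atoms from the SMILES: 10 C, 1 N, 2 O.
Implicit hydrogens by atom environment:
  4 × C (aromatic): 1 H each → 4
  3 × C: 2 H each → 6
  2 × C (aromatic): no H
  1 × C: 3 H
  1 × N (charge +1): no H
  1 × O: no H
  1 × O (charge -1): no H
  Total hydrogens = 13.
Molecular formula: C10H13NO2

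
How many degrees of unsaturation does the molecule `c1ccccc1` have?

4

Molecular formula from the SMILES: C6H6.
DoU = (2C + 2 + N − H − X)/2 = (2·6 + 2 + 0 − 6 − 0)/2 = 8/2 = 4.
(Structurally: 1 ring(s) + 3 π bond(s) = 4.)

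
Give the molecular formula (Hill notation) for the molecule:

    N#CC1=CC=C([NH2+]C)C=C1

Heavy atoms from the SMILES: 8 C, 2 N.
Implicit hydrogens by atom environment:
  4 × C (aromatic): 1 H each → 4
  2 × C (aromatic): no H
  1 × C: 3 H
  1 × C: no H
  1 × N (charge +1): 2 H
  1 × N: no H
  Total hydrogens = 9.
Net charge +1.
Molecular formula: C8H9N2+

C8H9N2+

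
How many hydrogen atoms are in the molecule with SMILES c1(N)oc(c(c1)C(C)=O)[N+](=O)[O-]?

6

Hydrogens are implicit in SMILES; fill each atom to its normal valence:
  3 × C (aromatic): no H
  2 × O: no H
  1 × C: 3 H
  1 × C (aromatic): 1 H
  1 × C: no H
  1 × N: 2 H
  1 × N (charge +1): no H
  1 × O (aromatic): no H
  1 × O (charge -1): no H
  Total hydrogens = 6.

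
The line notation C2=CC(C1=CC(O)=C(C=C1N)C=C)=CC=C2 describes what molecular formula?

Heavy atoms from the SMILES: 14 C, 1 N, 1 O.
Implicit hydrogens by atom environment:
  7 × C (aromatic): 1 H each → 7
  5 × C (aromatic): no H
  1 × C: 2 H
  1 × C: 1 H
  1 × N: 2 H
  1 × O: 1 H
  Total hydrogens = 13.
Molecular formula: C14H13NO

C14H13NO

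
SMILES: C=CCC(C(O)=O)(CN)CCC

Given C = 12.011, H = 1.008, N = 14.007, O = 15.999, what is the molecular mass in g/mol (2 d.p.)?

Molecular formula: C9H17NO2.
M = 9×12.011 + 17×1.008 + 1×14.007 + 2×15.999 = 171.24 g/mol.

171.24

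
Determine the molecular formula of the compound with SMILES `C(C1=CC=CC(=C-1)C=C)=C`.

C10H10

Heavy atoms from the SMILES: 10 C.
Implicit hydrogens by atom environment:
  4 × C (aromatic): 1 H each → 4
  2 × C: 2 H each → 4
  2 × C: 1 H each → 2
  2 × C (aromatic): no H
  Total hydrogens = 10.
Molecular formula: C10H10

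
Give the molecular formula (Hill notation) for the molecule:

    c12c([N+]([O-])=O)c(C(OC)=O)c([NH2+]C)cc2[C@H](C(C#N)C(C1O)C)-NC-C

Heavy atoms from the SMILES: 17 C, 4 N, 5 O.
Implicit hydrogens by atom environment:
  5 × C (aromatic): no H
  4 × C: 3 H each → 12
  4 × C: 1 H each → 4
  3 × O: no H
  2 × C: no H
  1 × C: 2 H
  1 × C (aromatic): 1 H
  1 × N (charge +1): 2 H
  1 × N: 1 H
  1 × N: no H
  1 × N (charge +1): no H
  1 × O: 1 H
  1 × O (charge -1): no H
  Total hydrogens = 23.
Net charge +1.
Molecular formula: C17H23N4O5+

C17H23N4O5+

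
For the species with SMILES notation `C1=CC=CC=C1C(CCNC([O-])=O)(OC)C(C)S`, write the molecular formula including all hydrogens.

Heavy atoms from the SMILES: 13 C, 1 N, 3 O, 1 S.
Implicit hydrogens by atom environment:
  5 × C (aromatic): 1 H each → 5
  2 × C: 3 H each → 6
  2 × C: 2 H each → 4
  2 × C: no H
  2 × O: no H
  1 × C: 1 H
  1 × C (aromatic): no H
  1 × N: 1 H
  1 × O (charge -1): no H
  1 × S: 1 H
  Total hydrogens = 18.
Net charge -1.
Molecular formula: C13H18NO3S-

C13H18NO3S-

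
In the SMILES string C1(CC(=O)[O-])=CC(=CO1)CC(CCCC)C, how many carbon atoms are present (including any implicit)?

The symbol for carbon appears 13 times in the SMILES.

13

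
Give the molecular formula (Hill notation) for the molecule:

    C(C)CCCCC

C7H16

Heavy atoms from the SMILES: 7 C.
Implicit hydrogens by atom environment:
  5 × C: 2 H each → 10
  2 × C: 3 H each → 6
  Total hydrogens = 16.
Molecular formula: C7H16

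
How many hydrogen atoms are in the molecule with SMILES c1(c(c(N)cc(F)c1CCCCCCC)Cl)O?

Hydrogens are implicit in SMILES; fill each atom to its normal valence:
  6 × C: 2 H each → 12
  5 × C (aromatic): no H
  1 × C: 3 H
  1 × C (aromatic): 1 H
  1 × Cl: no H
  1 × F: no H
  1 × N: 2 H
  1 × O: 1 H
  Total hydrogens = 19.

19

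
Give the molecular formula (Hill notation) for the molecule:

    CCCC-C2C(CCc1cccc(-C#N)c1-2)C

Heavy atoms from the SMILES: 16 C, 1 N.
Implicit hydrogens by atom environment:
  5 × C: 2 H each → 10
  3 × C (aromatic): 1 H each → 3
  3 × C (aromatic): no H
  2 × C: 3 H each → 6
  2 × C: 1 H each → 2
  1 × C: no H
  1 × N: no H
  Total hydrogens = 21.
Molecular formula: C16H21N

C16H21N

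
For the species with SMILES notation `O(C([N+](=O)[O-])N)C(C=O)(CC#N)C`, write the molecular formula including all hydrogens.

Heavy atoms from the SMILES: 6 C, 3 N, 4 O.
Implicit hydrogens by atom environment:
  3 × O: no H
  2 × C: 1 H each → 2
  2 × C: no H
  1 × C: 3 H
  1 × C: 2 H
  1 × N: 2 H
  1 × N: no H
  1 × N (charge +1): no H
  1 × O (charge -1): no H
  Total hydrogens = 9.
Molecular formula: C6H9N3O4

C6H9N3O4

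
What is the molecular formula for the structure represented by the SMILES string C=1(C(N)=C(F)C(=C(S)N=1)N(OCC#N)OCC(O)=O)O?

Heavy atoms from the SMILES: 9 C, 1 F, 4 N, 5 O, 1 S.
Implicit hydrogens by atom environment:
  5 × C (aromatic): no H
  3 × O: no H
  2 × C: 2 H each → 4
  2 × C: no H
  2 × N: no H
  2 × O: 1 H each → 2
  1 × F: no H
  1 × N: 2 H
  1 × N (aromatic): no H
  1 × S: 1 H
  Total hydrogens = 9.
Molecular formula: C9H9FN4O5S

C9H9FN4O5S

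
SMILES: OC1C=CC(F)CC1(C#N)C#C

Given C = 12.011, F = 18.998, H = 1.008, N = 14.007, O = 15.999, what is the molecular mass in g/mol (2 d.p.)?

Molecular formula: C9H8FNO.
M = 9×12.011 + 1×18.998 + 8×1.008 + 1×14.007 + 1×15.999 = 165.17 g/mol.

165.17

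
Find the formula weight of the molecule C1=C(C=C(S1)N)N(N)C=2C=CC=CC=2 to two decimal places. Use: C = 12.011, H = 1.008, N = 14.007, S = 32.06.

Molecular formula: C10H11N3S.
M = 10×12.011 + 11×1.008 + 3×14.007 + 1×32.06 = 205.28 g/mol.

205.28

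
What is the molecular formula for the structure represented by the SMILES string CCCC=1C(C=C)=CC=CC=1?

C11H14

Heavy atoms from the SMILES: 11 C.
Implicit hydrogens by atom environment:
  4 × C (aromatic): 1 H each → 4
  3 × C: 2 H each → 6
  2 × C (aromatic): no H
  1 × C: 3 H
  1 × C: 1 H
  Total hydrogens = 14.
Molecular formula: C11H14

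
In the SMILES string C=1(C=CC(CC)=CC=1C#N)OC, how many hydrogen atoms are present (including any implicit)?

11

Hydrogens are implicit in SMILES; fill each atom to its normal valence:
  3 × C (aromatic): 1 H each → 3
  3 × C (aromatic): no H
  2 × C: 3 H each → 6
  1 × C: 2 H
  1 × C: no H
  1 × N: no H
  1 × O: no H
  Total hydrogens = 11.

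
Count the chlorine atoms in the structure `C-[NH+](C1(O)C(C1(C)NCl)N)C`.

The symbol for chlorine appears 1 time in the SMILES.

1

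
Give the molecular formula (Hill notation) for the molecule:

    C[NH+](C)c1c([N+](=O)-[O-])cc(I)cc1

Heavy atoms from the SMILES: 8 C, 1 I, 2 N, 2 O.
Implicit hydrogens by atom environment:
  3 × C (aromatic): 1 H each → 3
  3 × C (aromatic): no H
  2 × C: 3 H each → 6
  1 × I: no H
  1 × N (charge +1): 1 H
  1 × N (charge +1): no H
  1 × O: no H
  1 × O (charge -1): no H
  Total hydrogens = 10.
Net charge +1.
Molecular formula: C8H10IN2O2+

C8H10IN2O2+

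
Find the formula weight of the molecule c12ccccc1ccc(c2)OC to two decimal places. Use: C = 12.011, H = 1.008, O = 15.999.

Molecular formula: C11H10O.
M = 11×12.011 + 10×1.008 + 1×15.999 = 158.20 g/mol.

158.20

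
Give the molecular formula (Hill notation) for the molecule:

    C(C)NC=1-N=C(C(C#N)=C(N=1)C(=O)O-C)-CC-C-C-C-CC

Heavy atoms from the SMILES: 16 C, 4 N, 2 O.
Implicit hydrogens by atom environment:
  7 × C: 2 H each → 14
  4 × C (aromatic): no H
  3 × C: 3 H each → 9
  2 × C: no H
  2 × N (aromatic): no H
  2 × O: no H
  1 × N: 1 H
  1 × N: no H
  Total hydrogens = 24.
Molecular formula: C16H24N4O2

C16H24N4O2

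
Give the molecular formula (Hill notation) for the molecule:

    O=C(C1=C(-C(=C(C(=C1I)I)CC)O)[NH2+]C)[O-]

Heavy atoms from the SMILES: 10 C, 2 I, 1 N, 3 O.
Implicit hydrogens by atom environment:
  6 × C (aromatic): no H
  2 × C: 3 H each → 6
  2 × I: no H
  1 × C: 2 H
  1 × C: no H
  1 × N (charge +1): 2 H
  1 × O: 1 H
  1 × O: no H
  1 × O (charge -1): no H
  Total hydrogens = 11.
Molecular formula: C10H11I2NO3

C10H11I2NO3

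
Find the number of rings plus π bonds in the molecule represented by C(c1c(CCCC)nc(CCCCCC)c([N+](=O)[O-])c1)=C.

6

Molecular formula from the SMILES: C17H26N2O2.
DoU = (2C + 2 + N − H − X)/2 = (2·17 + 2 + 2 − 26 − 0)/2 = 12/2 = 6.
(Structurally: 1 ring(s) + 5 π bond(s) = 6.)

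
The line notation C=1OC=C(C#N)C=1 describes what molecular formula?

Heavy atoms from the SMILES: 5 C, 1 N, 1 O.
Implicit hydrogens by atom environment:
  3 × C (aromatic): 1 H each → 3
  1 × C (aromatic): no H
  1 × C: no H
  1 × N: no H
  1 × O (aromatic): no H
  Total hydrogens = 3.
Molecular formula: C5H3NO

C5H3NO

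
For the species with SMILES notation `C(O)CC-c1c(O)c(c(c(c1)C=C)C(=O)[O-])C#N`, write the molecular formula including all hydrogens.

Heavy atoms from the SMILES: 13 C, 1 N, 4 O.
Implicit hydrogens by atom environment:
  5 × C (aromatic): no H
  4 × C: 2 H each → 8
  2 × C: no H
  2 × O: 1 H each → 2
  1 × C (aromatic): 1 H
  1 × C: 1 H
  1 × N: no H
  1 × O: no H
  1 × O (charge -1): no H
  Total hydrogens = 12.
Net charge -1.
Molecular formula: C13H12NO4-

C13H12NO4-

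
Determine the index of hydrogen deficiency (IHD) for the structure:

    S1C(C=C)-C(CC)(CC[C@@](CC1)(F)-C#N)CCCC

4

Molecular formula from the SMILES: C16H26FNS.
DoU = (2C + 2 + N − H − X)/2 = (2·16 + 2 + 1 − 26 − 1)/2 = 8/2 = 4.
(Structurally: 1 ring(s) + 3 π bond(s) = 4.)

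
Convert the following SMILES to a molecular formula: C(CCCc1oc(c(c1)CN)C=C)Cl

Heavy atoms from the SMILES: 11 C, 1 Cl, 1 N, 1 O.
Implicit hydrogens by atom environment:
  6 × C: 2 H each → 12
  3 × C (aromatic): no H
  1 × C (aromatic): 1 H
  1 × C: 1 H
  1 × Cl: no H
  1 × N: 2 H
  1 × O (aromatic): no H
  Total hydrogens = 16.
Molecular formula: C11H16ClNO

C11H16ClNO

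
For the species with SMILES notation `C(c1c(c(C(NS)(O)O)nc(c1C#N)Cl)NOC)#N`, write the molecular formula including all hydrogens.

Heavy atoms from the SMILES: 9 C, 1 Cl, 5 N, 3 O, 1 S.
Implicit hydrogens by atom environment:
  5 × C (aromatic): no H
  3 × C: no H
  2 × N: 1 H each → 2
  2 × N: no H
  2 × O: 1 H each → 2
  1 × C: 3 H
  1 × Cl: no H
  1 × N (aromatic): no H
  1 × O: no H
  1 × S: 1 H
  Total hydrogens = 8.
Molecular formula: C9H8ClN5O3S

C9H8ClN5O3S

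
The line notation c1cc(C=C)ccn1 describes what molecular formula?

C7H7N

Heavy atoms from the SMILES: 7 C, 1 N.
Implicit hydrogens by atom environment:
  4 × C (aromatic): 1 H each → 4
  1 × C: 2 H
  1 × C: 1 H
  1 × C (aromatic): no H
  1 × N (aromatic): no H
  Total hydrogens = 7.
Molecular formula: C7H7N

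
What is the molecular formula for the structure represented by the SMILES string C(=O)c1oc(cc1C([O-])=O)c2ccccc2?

Heavy atoms from the SMILES: 12 C, 4 O.
Implicit hydrogens by atom environment:
  6 × C (aromatic): 1 H each → 6
  4 × C (aromatic): no H
  2 × O: no H
  1 × C: 1 H
  1 × C: no H
  1 × O (aromatic): no H
  1 × O (charge -1): no H
  Total hydrogens = 7.
Net charge -1.
Molecular formula: C12H7O4-

C12H7O4-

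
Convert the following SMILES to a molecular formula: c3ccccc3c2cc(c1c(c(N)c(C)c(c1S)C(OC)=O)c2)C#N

C20H16N2O2S

Heavy atoms from the SMILES: 20 C, 2 N, 2 O, 1 S.
Implicit hydrogens by atom environment:
  9 × C (aromatic): no H
  7 × C (aromatic): 1 H each → 7
  2 × C: 3 H each → 6
  2 × C: no H
  2 × O: no H
  1 × N: 2 H
  1 × N: no H
  1 × S: 1 H
  Total hydrogens = 16.
Molecular formula: C20H16N2O2S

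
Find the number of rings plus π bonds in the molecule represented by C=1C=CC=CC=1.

Molecular formula from the SMILES: C6H6.
DoU = (2C + 2 + N − H − X)/2 = (2·6 + 2 + 0 − 6 − 0)/2 = 8/2 = 4.
(Structurally: 1 ring(s) + 3 π bond(s) = 4.)

4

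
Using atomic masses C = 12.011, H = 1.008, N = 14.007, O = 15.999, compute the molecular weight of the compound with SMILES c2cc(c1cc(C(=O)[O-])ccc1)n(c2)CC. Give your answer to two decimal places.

Molecular formula: C13H12NO2-.
M = 13×12.011 + 12×1.008 + 1×14.007 + 2×15.999 = 214.24 g/mol.

214.24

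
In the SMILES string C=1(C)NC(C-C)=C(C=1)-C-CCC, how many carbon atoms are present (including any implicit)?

11

The symbol for carbon appears 11 times in the SMILES.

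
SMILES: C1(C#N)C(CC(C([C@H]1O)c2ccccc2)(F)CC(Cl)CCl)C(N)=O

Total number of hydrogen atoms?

Hydrogens are implicit in SMILES; fill each atom to its normal valence:
  5 × C: 1 H each → 5
  5 × C (aromatic): 1 H each → 5
  3 × C: 2 H each → 6
  3 × C: no H
  2 × Cl: no H
  1 × C (aromatic): no H
  1 × F: no H
  1 × N: 2 H
  1 × N: no H
  1 × O: 1 H
  1 × O: no H
  Total hydrogens = 19.

19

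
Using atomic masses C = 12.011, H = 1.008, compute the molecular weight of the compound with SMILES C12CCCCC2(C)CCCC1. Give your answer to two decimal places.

Molecular formula: C11H20.
M = 11×12.011 + 20×1.008 = 152.28 g/mol.

152.28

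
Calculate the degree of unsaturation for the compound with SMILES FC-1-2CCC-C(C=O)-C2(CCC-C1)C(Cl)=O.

Molecular formula from the SMILES: C12H16ClFO2.
DoU = (2C + 2 + N − H − X)/2 = (2·12 + 2 + 0 − 16 − 2)/2 = 8/2 = 4.
(Structurally: 2 ring(s) + 2 π bond(s) = 4.)

4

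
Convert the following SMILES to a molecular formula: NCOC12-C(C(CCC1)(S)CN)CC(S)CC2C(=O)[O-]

C13H23N2O3S2-

Heavy atoms from the SMILES: 13 C, 2 N, 3 O, 2 S.
Implicit hydrogens by atom environment:
  7 × C: 2 H each → 14
  3 × C: 1 H each → 3
  3 × C: no H
  2 × N: 2 H each → 4
  2 × O: no H
  2 × S: 1 H each → 2
  1 × O (charge -1): no H
  Total hydrogens = 23.
Net charge -1.
Molecular formula: C13H23N2O3S2-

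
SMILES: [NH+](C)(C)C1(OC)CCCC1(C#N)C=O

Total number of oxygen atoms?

The symbol for oxygen appears 2 times in the SMILES.

2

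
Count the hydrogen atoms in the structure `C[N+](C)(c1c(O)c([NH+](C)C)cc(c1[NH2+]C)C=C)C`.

26

Hydrogens are implicit in SMILES; fill each atom to its normal valence:
  6 × C: 3 H each → 18
  5 × C (aromatic): no H
  1 × C: 2 H
  1 × C (aromatic): 1 H
  1 × C: 1 H
  1 × N (charge +1): 2 H
  1 × N (charge +1): 1 H
  1 × N (charge +1): no H
  1 × O: 1 H
  Total hydrogens = 26.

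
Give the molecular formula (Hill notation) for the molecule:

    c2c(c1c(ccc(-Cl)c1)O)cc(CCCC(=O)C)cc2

Heavy atoms from the SMILES: 17 C, 1 Cl, 2 O.
Implicit hydrogens by atom environment:
  7 × C (aromatic): 1 H each → 7
  5 × C (aromatic): no H
  3 × C: 2 H each → 6
  1 × C: 3 H
  1 × C: no H
  1 × Cl: no H
  1 × O: 1 H
  1 × O: no H
  Total hydrogens = 17.
Molecular formula: C17H17ClO2

C17H17ClO2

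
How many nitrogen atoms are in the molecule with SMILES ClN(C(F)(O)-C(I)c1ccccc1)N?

The symbol for nitrogen appears 2 times in the SMILES.

2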